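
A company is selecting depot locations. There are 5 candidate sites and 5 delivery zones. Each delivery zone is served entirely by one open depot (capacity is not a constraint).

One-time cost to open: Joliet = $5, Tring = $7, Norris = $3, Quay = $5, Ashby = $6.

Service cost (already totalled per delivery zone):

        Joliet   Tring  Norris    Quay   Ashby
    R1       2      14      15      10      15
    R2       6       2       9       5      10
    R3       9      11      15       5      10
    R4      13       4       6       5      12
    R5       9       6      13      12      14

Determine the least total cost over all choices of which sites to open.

Minimum total cost: 35

For any fixed open set, each delivery zone goes to its cheapest open site; total = fixed + service.
{Joliet, Tring}: R1→Joliet 2, R2→Tring 2, R3→Joliet 9, R4→Tring 4, R5→Tring 6. Service 23; fixed 12; total 35.
{Joliet, Tring, Quay}: service 19 + fixed 17 = 36
{Joliet, Quay}: R1→Joliet 2, R2→Quay 5, R3→Quay 5, R4→Quay 5, R5→Joliet 9. Service 26; fixed 10; total 36.
{Joliet, Tring, Norris, Quay, Ashby}: R1→Joliet 2, R2→Tring 2, R3→Quay 5, R4→Tring 4, R5→Tring 6. Service 19; fixed 26; total 45.
No other subset beats 35.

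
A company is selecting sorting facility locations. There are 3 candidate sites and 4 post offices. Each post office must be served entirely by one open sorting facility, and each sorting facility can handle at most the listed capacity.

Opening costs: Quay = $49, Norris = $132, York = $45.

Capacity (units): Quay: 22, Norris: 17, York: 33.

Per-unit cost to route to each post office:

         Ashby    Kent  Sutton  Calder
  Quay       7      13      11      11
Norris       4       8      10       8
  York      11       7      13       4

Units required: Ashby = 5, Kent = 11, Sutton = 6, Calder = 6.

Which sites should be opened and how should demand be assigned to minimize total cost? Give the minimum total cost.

Minimum total cost: 279

Open {York}: Ashby→York 11·5=55, Kent→York 7·11=77, Sutton→York 13·6=78, Calder→York 4·6=24.
Loads: York carries 28/33. Service 234; fixed 45; total 279.
Next best feasible plan costs 296.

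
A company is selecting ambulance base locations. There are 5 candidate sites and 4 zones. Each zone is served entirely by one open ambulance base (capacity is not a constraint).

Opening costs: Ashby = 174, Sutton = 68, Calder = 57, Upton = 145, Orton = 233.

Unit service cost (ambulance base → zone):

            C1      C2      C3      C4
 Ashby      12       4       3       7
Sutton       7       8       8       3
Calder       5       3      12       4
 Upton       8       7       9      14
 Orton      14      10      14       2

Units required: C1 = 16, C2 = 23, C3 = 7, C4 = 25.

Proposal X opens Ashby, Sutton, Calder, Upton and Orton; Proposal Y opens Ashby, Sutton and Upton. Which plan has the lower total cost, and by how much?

Proposal X: {Ashby, Sutton, Calder, Upton, Orton}: C1→Calder 5·16=80, C2→Calder 3·23=69, C3→Ashby 3·7=21, C4→Orton 2·25=50. Service 220; fixed 677; total 897.
Proposal Y: {Ashby, Sutton, Upton}: C1→Sutton 7·16=112, C2→Ashby 4·23=92, C3→Ashby 3·7=21, C4→Sutton 3·25=75. Service 300; fixed 387; total 687.
Difference: |897 − 687| = 210.

Proposal Y is cheaper by 210.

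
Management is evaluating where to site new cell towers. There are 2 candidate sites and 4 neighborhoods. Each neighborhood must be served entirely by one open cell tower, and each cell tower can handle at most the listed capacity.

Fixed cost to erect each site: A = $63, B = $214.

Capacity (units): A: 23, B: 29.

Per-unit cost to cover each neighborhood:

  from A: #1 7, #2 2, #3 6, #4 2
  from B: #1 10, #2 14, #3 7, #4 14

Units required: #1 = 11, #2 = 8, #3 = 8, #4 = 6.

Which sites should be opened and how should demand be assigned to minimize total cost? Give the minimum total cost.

Minimum total cost: 463

Open {A, B}: #1→B 10·11=110, #2→A 2·8=16, #3→A 6·8=48, #4→A 2·6=12.
Loads: A carries 22/23, B carries 11/29. Service 186; fixed 277; total 463.
Next best feasible plan costs 471.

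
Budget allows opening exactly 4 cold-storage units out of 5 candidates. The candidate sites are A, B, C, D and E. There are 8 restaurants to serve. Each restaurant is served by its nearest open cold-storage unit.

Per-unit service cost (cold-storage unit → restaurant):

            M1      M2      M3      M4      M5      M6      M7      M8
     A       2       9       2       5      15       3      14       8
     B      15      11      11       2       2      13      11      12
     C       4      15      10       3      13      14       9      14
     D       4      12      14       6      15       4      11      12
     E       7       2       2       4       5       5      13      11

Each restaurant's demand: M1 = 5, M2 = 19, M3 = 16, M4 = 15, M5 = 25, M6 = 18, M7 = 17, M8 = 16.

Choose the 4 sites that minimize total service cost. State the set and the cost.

Choose A, B, C and E; total service cost 495.

With exactly 4 open, each restaurant uses its cheapest among the chosen.
{A, B, C, E}: M1→A 2·5=10, M2→E 2·19=38, M3→A 2·16=32, M4→B 2·15=30, M5→B 2·25=50, M6→A 3·18=54, M7→C 9·17=153, M8→A 8·16=128. Service cost 495.
{A, B, D, E}: service cost 529
{B, C, D, E}: service cost 571
Among all 5 size-4 choices, {A, B, C, E} is lowest.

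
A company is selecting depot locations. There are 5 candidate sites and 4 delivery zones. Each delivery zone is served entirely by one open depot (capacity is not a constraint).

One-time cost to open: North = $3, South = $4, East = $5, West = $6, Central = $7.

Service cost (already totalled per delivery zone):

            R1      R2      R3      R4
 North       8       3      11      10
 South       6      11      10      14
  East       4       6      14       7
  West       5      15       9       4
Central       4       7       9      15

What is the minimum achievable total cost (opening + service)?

Minimum total cost: 30

For any fixed open set, each delivery zone goes to its cheapest open site; total = fixed + service.
{North, West}: R1→West 5, R2→North 3, R3→West 9, R4→West 4. Service 21; fixed 9; total 30.
{North, East}: R1→East 4, R2→North 3, R3→North 11, R4→East 7. Service 25; fixed 8; total 33.
{North, South, West}: R1→West 5, R2→North 3, R3→West 9, R4→West 4. Service 21; fixed 13; total 34.
{North, South, East, West, Central}: service 20 + fixed 25 = 45
No other subset beats 30.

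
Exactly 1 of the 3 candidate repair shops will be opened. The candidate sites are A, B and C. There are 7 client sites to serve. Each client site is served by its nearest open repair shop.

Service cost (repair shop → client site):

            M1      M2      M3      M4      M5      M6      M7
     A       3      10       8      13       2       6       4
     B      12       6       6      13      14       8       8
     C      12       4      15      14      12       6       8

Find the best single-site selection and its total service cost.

With exactly 1 open, each client site uses its cheapest among the chosen.
{A}: M1→A 3, M2→A 10, M3→A 8, M4→A 13, M5→A 2, M6→A 6, M7→A 4. Service cost 46.
{B}: service cost 67
{C}: service cost 71
Among all 3 size-1 choices, {A} is lowest.

Choose A only; total service cost 46.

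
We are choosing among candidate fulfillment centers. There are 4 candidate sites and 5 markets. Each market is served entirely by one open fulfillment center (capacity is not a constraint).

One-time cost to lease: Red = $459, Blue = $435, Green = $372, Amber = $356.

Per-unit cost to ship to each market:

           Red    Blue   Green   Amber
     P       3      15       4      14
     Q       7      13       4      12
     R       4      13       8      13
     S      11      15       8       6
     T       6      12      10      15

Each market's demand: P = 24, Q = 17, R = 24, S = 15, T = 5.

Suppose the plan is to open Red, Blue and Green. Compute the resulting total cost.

Total cost: 1652

Each market is assigned to its cheapest site among the open ones.
{Red, Blue, Green}: P→Red 3·24=72, Q→Green 4·17=68, R→Red 4·24=96, S→Green 8·15=120, T→Red 6·5=30. Service 386; fixed 1266; total 1652.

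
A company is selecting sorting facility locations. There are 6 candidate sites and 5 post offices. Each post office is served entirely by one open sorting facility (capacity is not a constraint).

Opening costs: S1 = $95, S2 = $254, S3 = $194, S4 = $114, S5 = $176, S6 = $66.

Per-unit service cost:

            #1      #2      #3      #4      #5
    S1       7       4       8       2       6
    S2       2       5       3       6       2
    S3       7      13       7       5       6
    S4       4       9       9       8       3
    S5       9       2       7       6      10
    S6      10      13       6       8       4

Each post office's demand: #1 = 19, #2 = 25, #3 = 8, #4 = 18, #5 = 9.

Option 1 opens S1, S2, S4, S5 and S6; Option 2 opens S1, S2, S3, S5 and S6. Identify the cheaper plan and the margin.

Option 1 is cheaper by 80.

Option 1: {S1, S2, S4, S5, S6}: #1→S2 2·19=38, #2→S5 2·25=50, #3→S2 3·8=24, #4→S1 2·18=36, #5→S2 2·9=18. Service 166; fixed 705; total 871.
Option 2: {S1, S2, S3, S5, S6}: #1→S2 2·19=38, #2→S5 2·25=50, #3→S2 3·8=24, #4→S1 2·18=36, #5→S2 2·9=18. Service 166; fixed 785; total 951.
Difference: |871 − 951| = 80.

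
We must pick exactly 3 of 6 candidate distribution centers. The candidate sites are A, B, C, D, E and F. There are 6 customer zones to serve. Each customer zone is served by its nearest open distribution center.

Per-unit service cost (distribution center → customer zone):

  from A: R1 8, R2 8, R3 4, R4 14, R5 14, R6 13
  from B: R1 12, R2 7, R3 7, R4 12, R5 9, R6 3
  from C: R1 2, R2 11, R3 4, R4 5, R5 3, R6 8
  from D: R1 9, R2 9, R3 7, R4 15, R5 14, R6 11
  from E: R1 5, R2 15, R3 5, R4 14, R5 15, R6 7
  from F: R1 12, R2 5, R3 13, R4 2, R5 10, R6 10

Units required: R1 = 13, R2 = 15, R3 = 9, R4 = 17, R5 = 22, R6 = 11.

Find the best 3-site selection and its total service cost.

Choose B, C and F; total service cost 270.

With exactly 3 open, each customer zone uses its cheapest among the chosen.
{B, C, F}: R1→C 2·13=26, R2→F 5·15=75, R3→C 4·9=36, R4→F 2·17=34, R5→C 3·22=66, R6→B 3·11=33. Service cost 270.
{C, E, F}: service cost 314
{A, C, F}: service cost 325
Among all 20 size-3 choices, {B, C, F} is lowest.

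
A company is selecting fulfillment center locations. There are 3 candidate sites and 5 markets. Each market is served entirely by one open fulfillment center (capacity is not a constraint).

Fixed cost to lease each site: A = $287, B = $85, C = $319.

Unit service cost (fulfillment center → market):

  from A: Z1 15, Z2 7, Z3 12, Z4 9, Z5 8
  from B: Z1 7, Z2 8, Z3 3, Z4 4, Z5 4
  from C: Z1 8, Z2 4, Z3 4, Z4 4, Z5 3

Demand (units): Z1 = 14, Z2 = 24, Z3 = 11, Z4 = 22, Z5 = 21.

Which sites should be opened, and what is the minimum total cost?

Open B only; minimum total cost 580.

For any fixed open set, each market goes to its cheapest open site; total = fixed + service.
{B}: Z1→B 7·14=98, Z2→B 8·24=192, Z3→B 3·11=33, Z4→B 4·22=88, Z5→B 4·21=84. Service 495; fixed 85; total 580.
{C}: Z1→C 8·14=112, Z2→C 4·24=96, Z3→C 4·11=44, Z4→C 4·22=88, Z5→C 3·21=63. Service 403; fixed 319; total 722.
{B, C}: service 378 + fixed 404 = 782
{A, B, C}: Z1→B 7·14=98, Z2→C 4·24=96, Z3→B 3·11=33, Z4→B 4·22=88, Z5→C 3·21=63. Service 378; fixed 691; total 1069.
(All 7 nonempty subsets were checked; B only is lowest.)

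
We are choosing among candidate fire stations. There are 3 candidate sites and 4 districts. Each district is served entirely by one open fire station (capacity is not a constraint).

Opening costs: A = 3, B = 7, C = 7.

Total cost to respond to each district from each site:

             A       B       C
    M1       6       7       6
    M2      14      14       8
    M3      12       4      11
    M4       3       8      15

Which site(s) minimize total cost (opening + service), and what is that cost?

Open A and B; minimum total cost 37.

For any fixed open set, each district goes to its cheapest open site; total = fixed + service.
{A, B}: M1→A 6, M2→A 14, M3→B 4, M4→A 3. Service 27; fixed 10; total 37.
{A}: service 35 + fixed 3 = 38
{A, B, C}: service 21 + fixed 17 = 38
(All 7 nonempty subsets were checked; A and B is lowest.)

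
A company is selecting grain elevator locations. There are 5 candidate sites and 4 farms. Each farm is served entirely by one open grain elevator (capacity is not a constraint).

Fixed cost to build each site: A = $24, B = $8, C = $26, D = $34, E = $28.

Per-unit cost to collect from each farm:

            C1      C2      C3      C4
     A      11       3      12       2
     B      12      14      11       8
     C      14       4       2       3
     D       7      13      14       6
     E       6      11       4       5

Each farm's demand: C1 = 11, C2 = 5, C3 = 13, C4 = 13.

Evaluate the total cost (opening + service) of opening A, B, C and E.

Each farm is assigned to its cheapest site among the open ones.
{A, B, C, E}: C1→E 6·11=66, C2→A 3·5=15, C3→C 2·13=26, C4→A 2·13=26. Service 133; fixed 86; total 219.

Total cost: 219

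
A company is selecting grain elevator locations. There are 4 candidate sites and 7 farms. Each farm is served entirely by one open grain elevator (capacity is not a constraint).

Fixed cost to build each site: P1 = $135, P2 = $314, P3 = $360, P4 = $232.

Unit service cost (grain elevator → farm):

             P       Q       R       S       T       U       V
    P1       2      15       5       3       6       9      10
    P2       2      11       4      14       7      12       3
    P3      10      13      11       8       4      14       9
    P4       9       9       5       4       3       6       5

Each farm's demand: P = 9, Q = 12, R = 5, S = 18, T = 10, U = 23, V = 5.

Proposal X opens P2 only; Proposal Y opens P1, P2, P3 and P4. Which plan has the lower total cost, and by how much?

Proposal X is cheaper by 327.

Proposal X: {P2}: P→P2 2·9=18, Q→P2 11·12=132, R→P2 4·5=20, S→P2 14·18=252, T→P2 7·10=70, U→P2 12·23=276, V→P2 3·5=15. Service 783; fixed 314; total 1097.
Proposal Y: {P1, P2, P3, P4}: P→P1 2·9=18, Q→P4 9·12=108, R→P2 4·5=20, S→P1 3·18=54, T→P4 3·10=30, U→P4 6·23=138, V→P2 3·5=15. Service 383; fixed 1041; total 1424.
Difference: |1097 − 1424| = 327.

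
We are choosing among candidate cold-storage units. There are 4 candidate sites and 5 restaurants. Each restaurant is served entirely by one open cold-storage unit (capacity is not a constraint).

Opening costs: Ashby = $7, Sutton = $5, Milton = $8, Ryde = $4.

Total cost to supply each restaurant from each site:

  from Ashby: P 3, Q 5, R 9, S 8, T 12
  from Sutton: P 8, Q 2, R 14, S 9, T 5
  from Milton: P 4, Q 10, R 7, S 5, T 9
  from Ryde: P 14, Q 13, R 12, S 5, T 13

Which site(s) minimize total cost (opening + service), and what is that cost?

Open Sutton and Milton; minimum total cost 36.

For any fixed open set, each restaurant goes to its cheapest open site; total = fixed + service.
{Sutton, Milton}: P→Milton 4, Q→Sutton 2, R→Milton 7, S→Milton 5, T→Sutton 5. Service 23; fixed 13; total 36.
{Ashby, Sutton}: service 27 + fixed 12 = 39
{Ashby, Sutton, Ryde}: service 24 + fixed 16 = 40
{Ashby, Sutton, Milton, Ryde}: service 22 + fixed 24 = 46
No other subset beats 36.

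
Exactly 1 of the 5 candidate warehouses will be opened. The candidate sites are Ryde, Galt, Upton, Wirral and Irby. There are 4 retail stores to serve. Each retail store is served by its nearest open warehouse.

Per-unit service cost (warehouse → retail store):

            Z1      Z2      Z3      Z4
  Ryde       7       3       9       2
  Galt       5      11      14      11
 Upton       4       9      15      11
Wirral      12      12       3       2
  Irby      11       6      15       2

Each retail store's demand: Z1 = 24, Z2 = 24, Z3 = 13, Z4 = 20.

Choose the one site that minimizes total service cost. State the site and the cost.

With exactly 1 open, each retail store uses its cheapest among the chosen.
{Ryde}: Z1→Ryde 7·24=168, Z2→Ryde 3·24=72, Z3→Ryde 9·13=117, Z4→Ryde 2·20=40. Service cost 397.
{Irby}: service cost 643
{Wirral}: service cost 655
Among all 5 size-1 choices, {Ryde} is lowest.

Choose Ryde only; total service cost 397.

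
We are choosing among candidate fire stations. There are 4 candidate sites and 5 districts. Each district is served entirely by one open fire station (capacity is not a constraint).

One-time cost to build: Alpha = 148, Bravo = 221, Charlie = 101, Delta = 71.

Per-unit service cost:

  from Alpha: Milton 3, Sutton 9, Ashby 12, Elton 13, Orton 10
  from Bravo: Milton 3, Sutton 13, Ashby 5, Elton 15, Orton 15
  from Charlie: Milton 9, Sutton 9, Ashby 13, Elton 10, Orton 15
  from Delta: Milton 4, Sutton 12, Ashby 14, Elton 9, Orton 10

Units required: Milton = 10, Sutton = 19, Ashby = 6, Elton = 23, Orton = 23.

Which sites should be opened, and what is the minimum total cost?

Open Delta only; minimum total cost 860.

For any fixed open set, each district goes to its cheapest open site; total = fixed + service.
{Delta}: Milton→Delta 4·10=40, Sutton→Delta 12·19=228, Ashby→Delta 14·6=84, Elton→Delta 9·23=207, Orton→Delta 10·23=230. Service 789; fixed 71; total 860.
{Charlie, Delta}: Milton→Delta 4·10=40, Sutton→Charlie 9·19=171, Ashby→Charlie 13·6=78, Elton→Delta 9·23=207, Orton→Delta 10·23=230. Service 726; fixed 172; total 898.
{Alpha, Delta}: service 710 + fixed 219 = 929
{Alpha, Bravo, Charlie, Delta}: Milton→Alpha 3·10=30, Sutton→Alpha 9·19=171, Ashby→Bravo 5·6=30, Elton→Delta 9·23=207, Orton→Alpha 10·23=230. Service 668; fixed 541; total 1209.
No other subset beats 860.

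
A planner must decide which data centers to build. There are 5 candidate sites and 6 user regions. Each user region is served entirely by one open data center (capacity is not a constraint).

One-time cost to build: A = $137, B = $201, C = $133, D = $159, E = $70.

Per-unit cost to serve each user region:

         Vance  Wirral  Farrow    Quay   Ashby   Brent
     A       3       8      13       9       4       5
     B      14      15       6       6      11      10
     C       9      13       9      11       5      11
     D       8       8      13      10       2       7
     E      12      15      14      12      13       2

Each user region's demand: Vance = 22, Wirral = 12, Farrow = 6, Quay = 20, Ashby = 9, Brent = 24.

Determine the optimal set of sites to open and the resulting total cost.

Open A and E; minimum total cost 711.

For any fixed open set, each user region goes to its cheapest open site; total = fixed + service.
{A, E}: Vance→A 3·22=66, Wirral→A 8·12=96, Farrow→A 13·6=78, Quay→A 9·20=180, Ashby→A 4·9=36, Brent→E 2·24=48. Service 504; fixed 207; total 711.
{A}: Vance→A 3·22=66, Wirral→A 8·12=96, Farrow→A 13·6=78, Quay→A 9·20=180, Ashby→A 4·9=36, Brent→A 5·24=120. Service 576; fixed 137; total 713.
{A, B, E}: Vance→A 3·22=66, Wirral→A 8·12=96, Farrow→B 6·6=36, Quay→B 6·20=120, Ashby→A 4·9=36, Brent→E 2·24=48. Service 402; fixed 408; total 810.
{A, B, C, D, E}: service 384 + fixed 700 = 1084
No other subset beats 711.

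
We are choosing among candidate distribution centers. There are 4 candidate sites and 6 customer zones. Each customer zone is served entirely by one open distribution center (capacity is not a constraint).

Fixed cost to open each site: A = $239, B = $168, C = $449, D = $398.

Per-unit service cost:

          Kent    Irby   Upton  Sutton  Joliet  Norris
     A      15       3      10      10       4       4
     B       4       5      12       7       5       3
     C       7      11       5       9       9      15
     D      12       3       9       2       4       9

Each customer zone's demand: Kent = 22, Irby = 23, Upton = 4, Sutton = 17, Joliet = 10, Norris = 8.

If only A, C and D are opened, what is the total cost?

Each customer zone is assigned to its cheapest site among the open ones.
{A, C, D}: Kent→C 7·22=154, Irby→A 3·23=69, Upton→C 5·4=20, Sutton→D 2·17=34, Joliet→A 4·10=40, Norris→A 4·8=32. Service 349; fixed 1086; total 1435.

Total cost: 1435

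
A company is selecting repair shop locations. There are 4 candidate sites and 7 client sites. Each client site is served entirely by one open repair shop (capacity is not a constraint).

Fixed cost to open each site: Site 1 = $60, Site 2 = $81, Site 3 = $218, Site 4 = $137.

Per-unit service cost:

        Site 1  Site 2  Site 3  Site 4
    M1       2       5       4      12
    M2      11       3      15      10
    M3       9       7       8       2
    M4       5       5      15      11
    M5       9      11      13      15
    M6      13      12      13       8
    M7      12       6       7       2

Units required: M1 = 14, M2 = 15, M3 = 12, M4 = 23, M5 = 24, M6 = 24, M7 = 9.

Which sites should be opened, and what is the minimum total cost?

For any fixed open set, each client site goes to its cheapest open site; total = fixed + service.
{Site 1, Site 2, Site 4}: M1→Site 1 2·14=28, M2→Site 2 3·15=45, M3→Site 4 2·12=24, M4→Site 1 5·23=115, M5→Site 1 9·24=216, M6→Site 4 8·24=192, M7→Site 4 2·9=18. Service 638; fixed 278; total 916.
{Site 1, Site 4}: service 743 + fixed 197 = 940
{Site 2, Site 4}: M1→Site 2 5·14=70, M2→Site 2 3·15=45, M3→Site 4 2·12=24, M4→Site 2 5·23=115, M5→Site 2 11·24=264, M6→Site 4 8·24=192, M7→Site 4 2·9=18. Service 728; fixed 218; total 946.
{Site 1, Site 2, Site 3, Site 4}: service 638 + fixed 496 = 1134
No other subset beats 916.

Open Site 1, Site 2 and Site 4; minimum total cost 916.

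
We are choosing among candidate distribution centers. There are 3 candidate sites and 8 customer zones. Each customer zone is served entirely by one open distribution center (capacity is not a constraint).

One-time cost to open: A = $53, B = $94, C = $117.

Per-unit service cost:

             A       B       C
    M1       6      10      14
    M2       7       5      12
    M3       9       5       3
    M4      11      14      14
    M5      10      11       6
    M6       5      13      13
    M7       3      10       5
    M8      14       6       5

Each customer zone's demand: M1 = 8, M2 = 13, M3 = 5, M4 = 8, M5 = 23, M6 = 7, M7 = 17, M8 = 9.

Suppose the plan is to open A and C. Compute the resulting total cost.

Total cost: 681

Each customer zone is assigned to its cheapest site among the open ones.
{A, C}: M1→A 6·8=48, M2→A 7·13=91, M3→C 3·5=15, M4→A 11·8=88, M5→C 6·23=138, M6→A 5·7=35, M7→A 3·17=51, M8→C 5·9=45. Service 511; fixed 170; total 681.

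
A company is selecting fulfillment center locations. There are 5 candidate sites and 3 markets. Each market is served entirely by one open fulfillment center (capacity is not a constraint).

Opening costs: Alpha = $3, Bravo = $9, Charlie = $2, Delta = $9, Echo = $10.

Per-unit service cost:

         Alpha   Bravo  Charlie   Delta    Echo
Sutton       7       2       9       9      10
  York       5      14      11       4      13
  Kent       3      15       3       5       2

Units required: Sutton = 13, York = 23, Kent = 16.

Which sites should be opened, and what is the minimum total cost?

For any fixed open set, each market goes to its cheapest open site; total = fixed + service.
{Bravo, Delta, Echo}: Sutton→Bravo 2·13=26, York→Delta 4·23=92, Kent→Echo 2·16=32. Service 150; fixed 28; total 178.
{Bravo, Charlie, Delta, Echo}: service 150 + fixed 30 = 180
{Alpha, Bravo, Delta, Echo}: service 150 + fixed 31 = 181
{Alpha, Bravo, Charlie, Delta, Echo}: service 150 + fixed 33 = 183
No other subset beats 178.

Open Bravo, Delta and Echo; minimum total cost 178.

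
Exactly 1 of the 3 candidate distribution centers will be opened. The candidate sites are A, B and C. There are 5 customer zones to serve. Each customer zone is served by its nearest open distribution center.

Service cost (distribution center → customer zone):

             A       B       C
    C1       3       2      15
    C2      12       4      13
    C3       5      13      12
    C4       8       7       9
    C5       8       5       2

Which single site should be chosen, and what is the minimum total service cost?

With exactly 1 open, each customer zone uses its cheapest among the chosen.
{B}: C1→B 2, C2→B 4, C3→B 13, C4→B 7, C5→B 5. Service cost 31.
{A}: service cost 36
{C}: service cost 51
Among all 3 size-1 choices, {B} is lowest.

Choose B only; total service cost 31.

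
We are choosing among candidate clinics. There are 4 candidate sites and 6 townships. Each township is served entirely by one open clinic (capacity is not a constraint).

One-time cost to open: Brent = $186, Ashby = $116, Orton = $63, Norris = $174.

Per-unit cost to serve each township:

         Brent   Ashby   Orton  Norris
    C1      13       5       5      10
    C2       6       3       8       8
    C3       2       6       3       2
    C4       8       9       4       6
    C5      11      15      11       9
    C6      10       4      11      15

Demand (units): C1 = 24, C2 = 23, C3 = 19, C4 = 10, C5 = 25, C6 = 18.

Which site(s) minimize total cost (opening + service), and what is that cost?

For any fixed open set, each township goes to its cheapest open site; total = fixed + service.
{Ashby, Orton}: C1→Ashby 5·24=120, C2→Ashby 3·23=69, C3→Orton 3·19=57, C4→Orton 4·10=40, C5→Orton 11·25=275, C6→Ashby 4·18=72. Service 633; fixed 179; total 812.
{Ashby, Norris}: service 584 + fixed 290 = 874
{Ashby, Orton, Norris}: C1→Ashby 5·24=120, C2→Ashby 3·23=69, C3→Norris 2·19=38, C4→Orton 4·10=40, C5→Norris 9·25=225, C6→Ashby 4·18=72. Service 564; fixed 353; total 917.
{Brent, Ashby, Orton, Norris}: service 564 + fixed 539 = 1103
(All 15 nonempty subsets were checked; Ashby and Orton is lowest.)

Open Ashby and Orton; minimum total cost 812.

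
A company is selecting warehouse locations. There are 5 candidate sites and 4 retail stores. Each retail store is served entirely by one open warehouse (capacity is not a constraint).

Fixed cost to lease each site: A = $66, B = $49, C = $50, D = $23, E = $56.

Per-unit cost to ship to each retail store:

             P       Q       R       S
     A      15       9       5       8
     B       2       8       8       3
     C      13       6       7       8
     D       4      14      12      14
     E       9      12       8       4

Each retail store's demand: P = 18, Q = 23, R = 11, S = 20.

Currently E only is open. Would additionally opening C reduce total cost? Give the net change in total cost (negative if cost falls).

Yes — net change −99 (cost falls by 99).

Current service cost with {E}: 606.
Adding C: each retail store re-picks its cheapest; new service cost 457, saving 149.
Extra fixed cost: 50. Net change = 50 − 149 = -99.
(Totals: 662 → 563.)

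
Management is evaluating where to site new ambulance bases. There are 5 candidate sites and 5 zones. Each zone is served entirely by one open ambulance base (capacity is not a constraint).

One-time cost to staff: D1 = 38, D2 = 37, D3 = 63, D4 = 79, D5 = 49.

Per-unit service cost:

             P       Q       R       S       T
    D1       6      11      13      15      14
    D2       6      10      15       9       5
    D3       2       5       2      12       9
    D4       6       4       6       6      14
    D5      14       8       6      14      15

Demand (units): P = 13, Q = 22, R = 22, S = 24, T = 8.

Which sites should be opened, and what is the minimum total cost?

For any fixed open set, each zone goes to its cheapest open site; total = fixed + service.
{D3, D4}: P→D3 2·13=26, Q→D4 4·22=88, R→D3 2·22=44, S→D4 6·24=144, T→D3 9·8=72. Service 374; fixed 142; total 516.
{D2, D3, D4}: service 342 + fixed 179 = 521
{D2, D3}: P→D3 2·13=26, Q→D3 5·22=110, R→D3 2·22=44, S→D2 9·24=216, T→D2 5·8=40. Service 436; fixed 100; total 536.
{D1, D2, D3, D4, D5}: P→D3 2·13=26, Q→D4 4·22=88, R→D3 2·22=44, S→D4 6·24=144, T→D2 5·8=40. Service 342; fixed 266; total 608.
No other subset beats 516.

Open D3 and D4; minimum total cost 516.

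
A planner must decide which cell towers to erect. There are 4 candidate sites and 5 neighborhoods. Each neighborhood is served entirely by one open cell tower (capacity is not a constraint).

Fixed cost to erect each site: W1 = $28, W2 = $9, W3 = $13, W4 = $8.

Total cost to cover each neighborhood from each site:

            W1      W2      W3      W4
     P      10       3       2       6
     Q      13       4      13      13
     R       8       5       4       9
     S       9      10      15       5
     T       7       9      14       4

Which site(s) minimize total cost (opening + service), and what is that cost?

For any fixed open set, each neighborhood goes to its cheapest open site; total = fixed + service.
{W2, W4}: P→W2 3, Q→W2 4, R→W2 5, S→W4 5, T→W4 4. Service 21; fixed 17; total 38.
{W2}: service 31 + fixed 9 = 40
{W4}: service 37 + fixed 8 = 45
{W1, W2, W3, W4}: service 19 + fixed 58 = 77
No other subset beats 38.

Open W2 and W4; minimum total cost 38.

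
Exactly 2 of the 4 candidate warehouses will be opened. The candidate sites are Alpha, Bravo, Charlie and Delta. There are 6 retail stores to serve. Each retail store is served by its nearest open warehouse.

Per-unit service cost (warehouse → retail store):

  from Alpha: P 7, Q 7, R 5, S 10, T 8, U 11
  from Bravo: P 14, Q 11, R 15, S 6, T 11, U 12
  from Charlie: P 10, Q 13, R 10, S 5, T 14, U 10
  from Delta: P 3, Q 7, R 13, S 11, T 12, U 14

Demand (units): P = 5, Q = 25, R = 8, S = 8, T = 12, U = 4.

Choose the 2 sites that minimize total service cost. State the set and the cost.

With exactly 2 open, each retail store uses its cheapest among the chosen.
{Alpha, Charlie}: P→Alpha 7·5=35, Q→Alpha 7·25=175, R→Alpha 5·8=40, S→Charlie 5·8=40, T→Alpha 8·12=96, U→Charlie 10·4=40. Service cost 426.
{Alpha, Bravo}: service cost 438
{Alpha, Delta}: service cost 450
Among all 6 size-2 choices, {Alpha, Charlie} is lowest.

Choose Alpha and Charlie; total service cost 426.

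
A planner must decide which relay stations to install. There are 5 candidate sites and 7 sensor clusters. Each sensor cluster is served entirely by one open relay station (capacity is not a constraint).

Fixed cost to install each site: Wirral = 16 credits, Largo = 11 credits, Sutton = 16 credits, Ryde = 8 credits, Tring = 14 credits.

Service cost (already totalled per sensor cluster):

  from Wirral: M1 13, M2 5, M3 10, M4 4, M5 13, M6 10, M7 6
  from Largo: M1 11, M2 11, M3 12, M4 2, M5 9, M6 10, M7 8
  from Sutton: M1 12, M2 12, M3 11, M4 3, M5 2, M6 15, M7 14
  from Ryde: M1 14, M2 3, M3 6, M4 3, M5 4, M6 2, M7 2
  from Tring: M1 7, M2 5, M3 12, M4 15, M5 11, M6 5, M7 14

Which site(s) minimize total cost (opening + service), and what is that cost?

Open Ryde only; minimum total cost 42.

For any fixed open set, each sensor cluster goes to its cheapest open site; total = fixed + service.
{Ryde}: M1→Ryde 14, M2→Ryde 3, M3→Ryde 6, M4→Ryde 3, M5→Ryde 4, M6→Ryde 2, M7→Ryde 2. Service 34; fixed 8; total 42.
{Largo, Ryde}: M1→Largo 11, M2→Ryde 3, M3→Ryde 6, M4→Largo 2, M5→Ryde 4, M6→Ryde 2, M7→Ryde 2. Service 30; fixed 19; total 49.
{Ryde, Tring}: service 27 + fixed 22 = 49
{Wirral, Largo, Sutton, Ryde, Tring}: M1→Tring 7, M2→Ryde 3, M3→Ryde 6, M4→Largo 2, M5→Sutton 2, M6→Ryde 2, M7→Ryde 2. Service 24; fixed 65; total 89.
No other subset beats 42.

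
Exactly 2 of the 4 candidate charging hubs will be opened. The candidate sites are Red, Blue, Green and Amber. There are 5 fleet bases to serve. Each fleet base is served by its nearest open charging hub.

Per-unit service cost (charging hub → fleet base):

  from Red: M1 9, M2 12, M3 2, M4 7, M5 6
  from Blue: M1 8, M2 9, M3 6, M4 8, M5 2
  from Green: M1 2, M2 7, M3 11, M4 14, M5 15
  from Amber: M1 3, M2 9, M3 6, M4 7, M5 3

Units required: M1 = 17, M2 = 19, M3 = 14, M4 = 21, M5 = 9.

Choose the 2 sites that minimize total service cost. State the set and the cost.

With exactly 2 open, each fleet base uses its cheapest among the chosen.
{Red, Green}: M1→Green 2·17=34, M2→Green 7·19=133, M3→Red 2·14=28, M4→Red 7·21=147, M5→Red 6·9=54. Service cost 396.
{Red, Amber}: service cost 424
{Green, Amber}: service cost 425
Among all 6 size-2 choices, {Red, Green} is lowest.

Choose Red and Green; total service cost 396.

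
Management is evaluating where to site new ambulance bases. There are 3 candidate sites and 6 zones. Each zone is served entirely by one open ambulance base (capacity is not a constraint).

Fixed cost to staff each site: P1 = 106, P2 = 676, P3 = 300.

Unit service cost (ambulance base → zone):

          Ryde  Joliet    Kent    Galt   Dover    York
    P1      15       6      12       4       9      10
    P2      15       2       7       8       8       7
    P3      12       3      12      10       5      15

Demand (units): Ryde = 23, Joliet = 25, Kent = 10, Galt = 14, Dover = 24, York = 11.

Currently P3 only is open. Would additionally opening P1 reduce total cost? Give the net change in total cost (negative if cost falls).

Yes — net change −33 (cost falls by 33).

Current service cost with {P3}: 896.
Adding P1: each zone re-picks its cheapest; new service cost 757, saving 139.
Extra fixed cost: 106. Net change = 106 − 139 = -33.
(Totals: 1196 → 1163.)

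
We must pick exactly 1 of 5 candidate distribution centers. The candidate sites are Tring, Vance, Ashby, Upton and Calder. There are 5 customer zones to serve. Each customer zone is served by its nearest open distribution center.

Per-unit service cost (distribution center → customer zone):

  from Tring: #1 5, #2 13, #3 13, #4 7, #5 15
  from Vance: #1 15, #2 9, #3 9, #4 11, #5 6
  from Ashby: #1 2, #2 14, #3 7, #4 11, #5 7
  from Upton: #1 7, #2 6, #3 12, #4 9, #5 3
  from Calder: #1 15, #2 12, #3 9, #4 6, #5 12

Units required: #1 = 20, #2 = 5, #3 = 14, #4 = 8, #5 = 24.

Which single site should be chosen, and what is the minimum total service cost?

Choose Ashby only; total service cost 464.

With exactly 1 open, each customer zone uses its cheapest among the chosen.
{Ashby}: #1→Ashby 2·20=40, #2→Ashby 14·5=70, #3→Ashby 7·14=98, #4→Ashby 11·8=88, #5→Ashby 7·24=168. Service cost 464.
{Upton}: service cost 482
{Vance}: service cost 703
Among all 5 size-1 choices, {Ashby} is lowest.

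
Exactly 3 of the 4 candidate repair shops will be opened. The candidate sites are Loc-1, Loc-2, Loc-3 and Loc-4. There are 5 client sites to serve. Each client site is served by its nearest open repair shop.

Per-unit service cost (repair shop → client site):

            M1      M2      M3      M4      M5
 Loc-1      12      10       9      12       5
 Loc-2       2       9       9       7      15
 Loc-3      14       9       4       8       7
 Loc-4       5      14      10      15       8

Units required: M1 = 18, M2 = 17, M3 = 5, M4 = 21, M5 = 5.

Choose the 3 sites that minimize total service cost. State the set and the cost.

Choose Loc-1, Loc-2 and Loc-3; total service cost 381.

With exactly 3 open, each client site uses its cheapest among the chosen.
{Loc-1, Loc-2, Loc-3}: M1→Loc-2 2·18=36, M2→Loc-2 9·17=153, M3→Loc-3 4·5=20, M4→Loc-2 7·21=147, M5→Loc-1 5·5=25. Service cost 381.
{Loc-2, Loc-3, Loc-4}: service cost 391
{Loc-1, Loc-2, Loc-4}: service cost 406
Among all 4 size-3 choices, {Loc-1, Loc-2, Loc-3} is lowest.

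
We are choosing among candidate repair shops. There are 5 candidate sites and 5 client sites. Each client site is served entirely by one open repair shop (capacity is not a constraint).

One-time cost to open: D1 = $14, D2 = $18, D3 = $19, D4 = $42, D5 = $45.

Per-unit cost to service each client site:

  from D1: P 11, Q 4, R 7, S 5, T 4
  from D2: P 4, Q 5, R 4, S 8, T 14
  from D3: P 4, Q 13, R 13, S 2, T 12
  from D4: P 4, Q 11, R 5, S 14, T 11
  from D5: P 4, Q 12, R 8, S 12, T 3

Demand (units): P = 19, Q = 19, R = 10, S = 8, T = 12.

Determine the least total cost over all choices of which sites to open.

For any fixed open set, each client site goes to its cheapest open site; total = fixed + service.
{D1, D2, D3}: P→D2 4·19=76, Q→D1 4·19=76, R→D2 4·10=40, S→D3 2·8=16, T→D1 4·12=48. Service 256; fixed 51; total 307.
{D1, D2}: P→D2 4·19=76, Q→D1 4·19=76, R→D2 4·10=40, S→D1 5·8=40, T→D1 4·12=48. Service 280; fixed 32; total 312.
{D1, D3}: service 286 + fixed 33 = 319
{D1, D2, D3, D4, D5}: service 244 + fixed 138 = 382
No other subset beats 307.

Minimum total cost: 307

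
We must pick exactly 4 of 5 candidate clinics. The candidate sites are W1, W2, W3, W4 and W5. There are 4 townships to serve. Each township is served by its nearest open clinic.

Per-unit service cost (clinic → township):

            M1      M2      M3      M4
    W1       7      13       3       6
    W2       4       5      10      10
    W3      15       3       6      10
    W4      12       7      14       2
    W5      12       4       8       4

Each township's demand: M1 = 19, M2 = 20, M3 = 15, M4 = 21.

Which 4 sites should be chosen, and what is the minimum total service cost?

Choose W1, W2, W3 and W4; total service cost 223.

With exactly 4 open, each township uses its cheapest among the chosen.
{W1, W2, W3, W4}: M1→W2 4·19=76, M2→W3 3·20=60, M3→W1 3·15=45, M4→W4 2·21=42. Service cost 223.
{W1, W2, W4, W5}: service cost 243
{W1, W2, W3, W5}: service cost 265
Among all 5 size-4 choices, {W1, W2, W3, W4} is lowest.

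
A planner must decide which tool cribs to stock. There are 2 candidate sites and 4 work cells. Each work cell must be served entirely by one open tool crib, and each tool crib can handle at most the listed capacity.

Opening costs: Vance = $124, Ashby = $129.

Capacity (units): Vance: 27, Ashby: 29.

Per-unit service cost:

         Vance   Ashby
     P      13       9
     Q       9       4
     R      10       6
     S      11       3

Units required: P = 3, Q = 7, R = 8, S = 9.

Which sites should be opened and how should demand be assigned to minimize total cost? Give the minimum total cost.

Open {Ashby}: P→Ashby 9·3=27, Q→Ashby 4·7=28, R→Ashby 6·8=48, S→Ashby 3·9=27.
Loads: Ashby carries 27/29. Service 130; fixed 129; total 259.
Next best feasible plan costs 383.

Minimum total cost: 259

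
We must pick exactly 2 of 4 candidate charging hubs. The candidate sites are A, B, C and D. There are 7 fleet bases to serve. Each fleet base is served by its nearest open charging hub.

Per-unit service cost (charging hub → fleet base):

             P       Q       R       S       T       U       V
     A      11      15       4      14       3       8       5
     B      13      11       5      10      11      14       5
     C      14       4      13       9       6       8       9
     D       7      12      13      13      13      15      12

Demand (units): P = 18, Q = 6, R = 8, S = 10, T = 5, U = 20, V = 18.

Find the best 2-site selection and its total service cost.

Choose A and C; total service cost 609.

With exactly 2 open, each fleet base uses its cheapest among the chosen.
{A, C}: P→A 11·18=198, Q→C 4·6=24, R→A 4·8=32, S→C 9·10=90, T→A 3·5=15, U→A 8·20=160, V→A 5·18=90. Service cost 609.
{A, D}: service cost 625
{A, B}: service cost 661
Among all 6 size-2 choices, {A, C} is lowest.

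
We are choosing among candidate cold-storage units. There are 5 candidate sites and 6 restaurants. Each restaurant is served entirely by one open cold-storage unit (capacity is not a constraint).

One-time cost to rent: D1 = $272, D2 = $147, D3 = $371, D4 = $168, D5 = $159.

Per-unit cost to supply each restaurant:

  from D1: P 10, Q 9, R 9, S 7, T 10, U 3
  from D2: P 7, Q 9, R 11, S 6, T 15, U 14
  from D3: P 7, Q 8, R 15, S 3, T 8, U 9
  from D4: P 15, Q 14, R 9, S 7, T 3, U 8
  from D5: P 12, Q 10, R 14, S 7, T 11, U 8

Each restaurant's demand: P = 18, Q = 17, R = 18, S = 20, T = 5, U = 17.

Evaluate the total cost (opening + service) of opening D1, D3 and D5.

Each restaurant is assigned to its cheapest site among the open ones.
{D1, D3, D5}: P→D3 7·18=126, Q→D3 8·17=136, R→D1 9·18=162, S→D3 3·20=60, T→D3 8·5=40, U→D1 3·17=51. Service 575; fixed 802; total 1377.

Total cost: 1377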